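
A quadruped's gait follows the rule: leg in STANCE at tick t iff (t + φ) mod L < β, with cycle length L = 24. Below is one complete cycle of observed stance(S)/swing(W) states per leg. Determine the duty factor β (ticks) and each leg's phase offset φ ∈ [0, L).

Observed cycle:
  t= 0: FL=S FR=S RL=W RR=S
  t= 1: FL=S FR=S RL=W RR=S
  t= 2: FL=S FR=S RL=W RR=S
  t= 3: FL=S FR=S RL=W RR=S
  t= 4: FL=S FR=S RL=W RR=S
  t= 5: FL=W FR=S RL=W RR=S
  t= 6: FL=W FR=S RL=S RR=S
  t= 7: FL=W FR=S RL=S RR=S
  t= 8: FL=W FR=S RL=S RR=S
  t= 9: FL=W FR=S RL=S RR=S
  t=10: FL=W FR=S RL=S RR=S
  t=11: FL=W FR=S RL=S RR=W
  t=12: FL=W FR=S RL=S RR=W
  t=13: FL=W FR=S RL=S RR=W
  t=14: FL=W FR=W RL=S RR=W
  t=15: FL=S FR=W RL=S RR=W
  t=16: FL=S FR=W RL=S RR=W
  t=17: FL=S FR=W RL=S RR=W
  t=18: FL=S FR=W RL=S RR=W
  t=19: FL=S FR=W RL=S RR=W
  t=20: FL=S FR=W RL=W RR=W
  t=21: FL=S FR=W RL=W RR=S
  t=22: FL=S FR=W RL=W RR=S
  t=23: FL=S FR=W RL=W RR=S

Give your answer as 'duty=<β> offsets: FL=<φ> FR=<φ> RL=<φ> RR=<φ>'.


duty=14 offsets: FL=9 FR=0 RL=18 RR=3

duty β = stance ticks per leg = 14
FL: stance ticks = 14; W→S at t=15 → φ=9
FR: stance ticks = 14; W→S at t=0 → φ=0
RL: stance ticks = 14; W→S at t=6 → φ=18
RR: stance ticks = 14; W→S at t=21 → φ=3


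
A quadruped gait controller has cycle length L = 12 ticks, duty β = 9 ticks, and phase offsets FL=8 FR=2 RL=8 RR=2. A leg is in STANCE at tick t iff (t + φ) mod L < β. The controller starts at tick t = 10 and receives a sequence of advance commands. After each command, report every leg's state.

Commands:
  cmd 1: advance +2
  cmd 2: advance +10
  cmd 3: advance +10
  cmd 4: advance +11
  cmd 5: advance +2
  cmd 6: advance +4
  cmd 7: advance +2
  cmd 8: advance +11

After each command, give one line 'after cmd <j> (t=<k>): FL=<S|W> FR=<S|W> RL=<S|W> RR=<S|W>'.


after cmd 1 (t=12): FL=S FR=S RL=S RR=S
after cmd 2 (t=22): FL=S FR=S RL=S RR=S
after cmd 3 (t=32): FL=S FR=W RL=S RR=W
after cmd 4 (t=43): FL=S FR=W RL=S RR=W
after cmd 5 (t=45): FL=S FR=W RL=S RR=W
after cmd 6 (t=49): FL=W FR=S RL=W RR=S
after cmd 7 (t=51): FL=W FR=S RL=W RR=S
after cmd 8 (t=62): FL=W FR=S RL=W RR=S

start t=10: FL=S FR=S RL=S RR=S
cmd 1: advance +2 → t=12, phase=(8,2,8,2) → FL=S FR=S RL=S RR=S
cmd 2: advance +10 → t=22, phase=(6,0,6,0) → FL=S FR=S RL=S RR=S
cmd 3: advance +10 → t=32, phase=(4,10,4,10) → FL=S FR=W RL=S RR=W
cmd 4: advance +11 → t=43, phase=(3,9,3,9) → FL=S FR=W RL=S RR=W
cmd 5: advance +2 → t=45, phase=(5,11,5,11) → FL=S FR=W RL=S RR=W
cmd 6: advance +4 → t=49, phase=(9,3,9,3) → FL=W FR=S RL=W RR=S
cmd 7: advance +2 → t=51, phase=(11,5,11,5) → FL=W FR=S RL=W RR=S
cmd 8: advance +11 → t=62, phase=(10,4,10,4) → FL=W FR=S RL=W RR=S


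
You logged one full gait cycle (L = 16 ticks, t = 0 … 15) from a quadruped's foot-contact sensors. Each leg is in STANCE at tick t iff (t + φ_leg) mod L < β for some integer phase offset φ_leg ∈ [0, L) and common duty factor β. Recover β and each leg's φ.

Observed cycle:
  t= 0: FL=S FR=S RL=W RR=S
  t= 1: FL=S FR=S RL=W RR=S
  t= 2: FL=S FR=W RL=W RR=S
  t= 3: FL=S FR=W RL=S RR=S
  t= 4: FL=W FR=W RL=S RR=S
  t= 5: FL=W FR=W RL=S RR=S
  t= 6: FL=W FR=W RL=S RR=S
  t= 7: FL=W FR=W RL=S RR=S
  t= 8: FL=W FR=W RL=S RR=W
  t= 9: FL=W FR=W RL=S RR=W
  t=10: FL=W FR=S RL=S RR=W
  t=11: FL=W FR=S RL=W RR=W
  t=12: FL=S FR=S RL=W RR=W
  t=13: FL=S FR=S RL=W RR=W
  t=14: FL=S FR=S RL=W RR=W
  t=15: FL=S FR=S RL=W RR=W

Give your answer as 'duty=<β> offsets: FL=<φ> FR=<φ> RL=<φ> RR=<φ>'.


duty=8 offsets: FL=4 FR=6 RL=13 RR=0

duty β = stance ticks per leg = 8
FL: stance ticks = 8; W→S at t=12 → φ=4
FR: stance ticks = 8; W→S at t=10 → φ=6
RL: stance ticks = 8; W→S at t=3 → φ=13
RR: stance ticks = 8; W→S at t=0 → φ=0


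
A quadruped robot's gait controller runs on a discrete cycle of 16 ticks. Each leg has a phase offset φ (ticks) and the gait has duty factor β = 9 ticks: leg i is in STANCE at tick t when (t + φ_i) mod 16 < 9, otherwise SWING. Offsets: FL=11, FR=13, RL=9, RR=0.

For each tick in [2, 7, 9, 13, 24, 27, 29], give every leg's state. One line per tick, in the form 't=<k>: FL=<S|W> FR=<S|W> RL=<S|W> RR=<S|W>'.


t=2: phase=(13,15,11,2) vs β=9 → FL=W FR=W RL=W RR=S
t=7: phase=(2,4,0,7) vs β=9 → FL=S FR=S RL=S RR=S
t=9: phase=(4,6,2,9) vs β=9 → FL=S FR=S RL=S RR=W
t=13: phase=(8,10,6,13) vs β=9 → FL=S FR=W RL=S RR=W
t=24: phase=(3,5,1,8) vs β=9 → FL=S FR=S RL=S RR=S
t=27: phase=(6,8,4,11) vs β=9 → FL=S FR=S RL=S RR=W
t=29: phase=(8,10,6,13) vs β=9 → FL=S FR=W RL=S RR=W

t=2: FL=W FR=W RL=W RR=S
t=7: FL=S FR=S RL=S RR=S
t=9: FL=S FR=S RL=S RR=W
t=13: FL=S FR=W RL=S RR=W
t=24: FL=S FR=S RL=S RR=S
t=27: FL=S FR=S RL=S RR=W
t=29: FL=S FR=W RL=S RR=W


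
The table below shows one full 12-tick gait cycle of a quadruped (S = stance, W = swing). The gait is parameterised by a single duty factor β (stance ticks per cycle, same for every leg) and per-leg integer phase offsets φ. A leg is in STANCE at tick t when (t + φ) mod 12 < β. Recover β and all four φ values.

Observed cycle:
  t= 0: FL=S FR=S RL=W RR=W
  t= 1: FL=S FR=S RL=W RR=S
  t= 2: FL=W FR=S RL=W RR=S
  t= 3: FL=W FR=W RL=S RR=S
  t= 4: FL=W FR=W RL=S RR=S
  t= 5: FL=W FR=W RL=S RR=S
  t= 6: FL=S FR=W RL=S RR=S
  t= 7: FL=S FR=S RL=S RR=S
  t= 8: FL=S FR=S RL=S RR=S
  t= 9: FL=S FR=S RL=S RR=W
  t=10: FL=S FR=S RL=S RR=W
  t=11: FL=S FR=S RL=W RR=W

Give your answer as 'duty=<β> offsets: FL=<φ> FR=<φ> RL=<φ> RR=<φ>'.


duty=8 offsets: FL=6 FR=5 RL=9 RR=11

duty β = stance ticks per leg = 8
FL: stance ticks = 8; W→S at t=6 → φ=6
FR: stance ticks = 8; W→S at t=7 → φ=5
RL: stance ticks = 8; W→S at t=3 → φ=9
RR: stance ticks = 8; W→S at t=1 → φ=11


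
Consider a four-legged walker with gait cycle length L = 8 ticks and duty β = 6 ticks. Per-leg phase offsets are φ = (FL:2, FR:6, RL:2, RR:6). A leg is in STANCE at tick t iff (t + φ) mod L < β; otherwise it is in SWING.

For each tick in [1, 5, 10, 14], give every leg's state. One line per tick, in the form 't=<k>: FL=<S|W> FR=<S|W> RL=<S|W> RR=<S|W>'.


t=1: phase=(3,7,3,7) vs β=6 → FL=S FR=W RL=S RR=W
t=5: phase=(7,3,7,3) vs β=6 → FL=W FR=S RL=W RR=S
t=10: phase=(4,0,4,0) vs β=6 → FL=S FR=S RL=S RR=S
t=14: phase=(0,4,0,4) vs β=6 → FL=S FR=S RL=S RR=S

t=1: FL=S FR=W RL=S RR=W
t=5: FL=W FR=S RL=W RR=S
t=10: FL=S FR=S RL=S RR=S
t=14: FL=S FR=S RL=S RR=S


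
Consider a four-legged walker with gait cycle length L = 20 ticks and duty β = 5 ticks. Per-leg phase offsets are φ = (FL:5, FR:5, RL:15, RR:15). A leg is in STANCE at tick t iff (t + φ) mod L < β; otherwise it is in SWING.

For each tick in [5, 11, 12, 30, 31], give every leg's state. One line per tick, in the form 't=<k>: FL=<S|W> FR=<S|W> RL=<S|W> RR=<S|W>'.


t=5: FL=W FR=W RL=S RR=S
t=11: FL=W FR=W RL=W RR=W
t=12: FL=W FR=W RL=W RR=W
t=30: FL=W FR=W RL=W RR=W
t=31: FL=W FR=W RL=W RR=W

t=5: phase=(10,10,0,0) vs β=5 → FL=W FR=W RL=S RR=S
t=11: phase=(16,16,6,6) vs β=5 → FL=W FR=W RL=W RR=W
t=12: phase=(17,17,7,7) vs β=5 → FL=W FR=W RL=W RR=W
t=30: phase=(15,15,5,5) vs β=5 → FL=W FR=W RL=W RR=W
t=31: phase=(16,16,6,6) vs β=5 → FL=W FR=W RL=W RR=W


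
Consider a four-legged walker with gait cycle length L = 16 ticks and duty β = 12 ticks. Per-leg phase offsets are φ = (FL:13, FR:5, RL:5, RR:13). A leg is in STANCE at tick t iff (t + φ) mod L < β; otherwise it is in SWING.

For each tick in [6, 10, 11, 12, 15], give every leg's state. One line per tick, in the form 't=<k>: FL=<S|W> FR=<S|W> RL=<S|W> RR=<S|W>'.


t=6: FL=S FR=S RL=S RR=S
t=10: FL=S FR=W RL=W RR=S
t=11: FL=S FR=S RL=S RR=S
t=12: FL=S FR=S RL=S RR=S
t=15: FL=W FR=S RL=S RR=W

t=6: phase=(3,11,11,3) vs β=12 → FL=S FR=S RL=S RR=S
t=10: phase=(7,15,15,7) vs β=12 → FL=S FR=W RL=W RR=S
t=11: phase=(8,0,0,8) vs β=12 → FL=S FR=S RL=S RR=S
t=12: phase=(9,1,1,9) vs β=12 → FL=S FR=S RL=S RR=S
t=15: phase=(12,4,4,12) vs β=12 → FL=W FR=S RL=S RR=W


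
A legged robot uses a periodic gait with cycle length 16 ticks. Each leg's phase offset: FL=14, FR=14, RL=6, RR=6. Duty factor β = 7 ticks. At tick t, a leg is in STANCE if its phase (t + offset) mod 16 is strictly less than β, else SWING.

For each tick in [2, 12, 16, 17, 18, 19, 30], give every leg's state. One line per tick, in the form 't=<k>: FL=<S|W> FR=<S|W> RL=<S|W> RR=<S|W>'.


t=2: FL=S FR=S RL=W RR=W
t=12: FL=W FR=W RL=S RR=S
t=16: FL=W FR=W RL=S RR=S
t=17: FL=W FR=W RL=W RR=W
t=18: FL=S FR=S RL=W RR=W
t=19: FL=S FR=S RL=W RR=W
t=30: FL=W FR=W RL=S RR=S

t=2: phase=(0,0,8,8) vs β=7 → FL=S FR=S RL=W RR=W
t=12: phase=(10,10,2,2) vs β=7 → FL=W FR=W RL=S RR=S
t=16: phase=(14,14,6,6) vs β=7 → FL=W FR=W RL=S RR=S
t=17: phase=(15,15,7,7) vs β=7 → FL=W FR=W RL=W RR=W
t=18: phase=(0,0,8,8) vs β=7 → FL=S FR=S RL=W RR=W
t=19: phase=(1,1,9,9) vs β=7 → FL=S FR=S RL=W RR=W
t=30: phase=(12,12,4,4) vs β=7 → FL=W FR=W RL=S RR=S


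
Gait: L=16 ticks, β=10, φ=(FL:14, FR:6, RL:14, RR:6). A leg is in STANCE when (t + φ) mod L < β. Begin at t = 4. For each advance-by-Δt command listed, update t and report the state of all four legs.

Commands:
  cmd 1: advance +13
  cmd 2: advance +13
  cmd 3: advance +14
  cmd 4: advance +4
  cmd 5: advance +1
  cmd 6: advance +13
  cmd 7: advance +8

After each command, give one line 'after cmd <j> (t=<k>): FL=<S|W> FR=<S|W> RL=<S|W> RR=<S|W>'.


after cmd 1 (t=17): FL=W FR=S RL=W RR=S
after cmd 2 (t=30): FL=W FR=S RL=W RR=S
after cmd 3 (t=44): FL=W FR=S RL=W RR=S
after cmd 4 (t=48): FL=W FR=S RL=W RR=S
after cmd 5 (t=49): FL=W FR=S RL=W RR=S
after cmd 6 (t=62): FL=W FR=S RL=W RR=S
after cmd 7 (t=70): FL=S FR=W RL=S RR=W

start t=4: FL=S FR=W RL=S RR=W
cmd 1: advance +13 → t=17, phase=(15,7,15,7) → FL=W FR=S RL=W RR=S
cmd 2: advance +13 → t=30, phase=(12,4,12,4) → FL=W FR=S RL=W RR=S
cmd 3: advance +14 → t=44, phase=(10,2,10,2) → FL=W FR=S RL=W RR=S
cmd 4: advance +4 → t=48, phase=(14,6,14,6) → FL=W FR=S RL=W RR=S
cmd 5: advance +1 → t=49, phase=(15,7,15,7) → FL=W FR=S RL=W RR=S
cmd 6: advance +13 → t=62, phase=(12,4,12,4) → FL=W FR=S RL=W RR=S
cmd 7: advance +8 → t=70, phase=(4,12,4,12) → FL=S FR=W RL=S RR=W


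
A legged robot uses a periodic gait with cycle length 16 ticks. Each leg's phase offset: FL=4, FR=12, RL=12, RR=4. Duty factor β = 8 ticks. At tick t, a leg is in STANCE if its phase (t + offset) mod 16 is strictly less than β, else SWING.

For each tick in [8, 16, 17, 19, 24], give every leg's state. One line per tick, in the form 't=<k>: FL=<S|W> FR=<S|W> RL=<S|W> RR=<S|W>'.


t=8: FL=W FR=S RL=S RR=W
t=16: FL=S FR=W RL=W RR=S
t=17: FL=S FR=W RL=W RR=S
t=19: FL=S FR=W RL=W RR=S
t=24: FL=W FR=S RL=S RR=W

t=8: phase=(12,4,4,12) vs β=8 → FL=W FR=S RL=S RR=W
t=16: phase=(4,12,12,4) vs β=8 → FL=S FR=W RL=W RR=S
t=17: phase=(5,13,13,5) vs β=8 → FL=S FR=W RL=W RR=S
t=19: phase=(7,15,15,7) vs β=8 → FL=S FR=W RL=W RR=S
t=24: phase=(12,4,4,12) vs β=8 → FL=W FR=S RL=S RR=W


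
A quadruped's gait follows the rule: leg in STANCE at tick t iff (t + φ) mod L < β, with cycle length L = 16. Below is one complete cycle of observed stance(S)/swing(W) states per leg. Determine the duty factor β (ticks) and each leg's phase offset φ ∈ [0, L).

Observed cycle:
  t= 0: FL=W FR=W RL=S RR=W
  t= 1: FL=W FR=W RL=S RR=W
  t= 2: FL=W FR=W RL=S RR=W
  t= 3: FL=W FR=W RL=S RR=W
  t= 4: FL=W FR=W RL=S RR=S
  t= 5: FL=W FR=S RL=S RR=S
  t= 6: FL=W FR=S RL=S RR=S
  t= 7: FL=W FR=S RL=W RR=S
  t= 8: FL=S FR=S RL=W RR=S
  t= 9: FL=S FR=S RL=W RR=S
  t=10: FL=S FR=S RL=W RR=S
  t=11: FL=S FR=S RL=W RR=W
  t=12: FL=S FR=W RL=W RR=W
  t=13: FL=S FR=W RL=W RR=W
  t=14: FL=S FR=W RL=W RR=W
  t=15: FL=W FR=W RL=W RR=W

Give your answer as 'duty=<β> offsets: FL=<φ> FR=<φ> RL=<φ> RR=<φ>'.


duty β = stance ticks per leg = 7
FL: stance ticks = 7; W→S at t=8 → φ=8
FR: stance ticks = 7; W→S at t=5 → φ=11
RL: stance ticks = 7; W→S at t=0 → φ=0
RR: stance ticks = 7; W→S at t=4 → φ=12

duty=7 offsets: FL=8 FR=11 RL=0 RR=12


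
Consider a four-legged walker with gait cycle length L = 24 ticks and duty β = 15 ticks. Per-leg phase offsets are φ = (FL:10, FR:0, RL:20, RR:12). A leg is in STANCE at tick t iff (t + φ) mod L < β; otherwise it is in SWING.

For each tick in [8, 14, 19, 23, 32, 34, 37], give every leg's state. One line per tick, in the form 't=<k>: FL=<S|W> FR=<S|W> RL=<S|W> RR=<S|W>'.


t=8: FL=W FR=S RL=S RR=W
t=14: FL=S FR=S RL=S RR=S
t=19: FL=S FR=W RL=W RR=S
t=23: FL=S FR=W RL=W RR=S
t=32: FL=W FR=S RL=S RR=W
t=34: FL=W FR=S RL=S RR=W
t=37: FL=W FR=S RL=S RR=S

t=8: phase=(18,8,4,20) vs β=15 → FL=W FR=S RL=S RR=W
t=14: phase=(0,14,10,2) vs β=15 → FL=S FR=S RL=S RR=S
t=19: phase=(5,19,15,7) vs β=15 → FL=S FR=W RL=W RR=S
t=23: phase=(9,23,19,11) vs β=15 → FL=S FR=W RL=W RR=S
t=32: phase=(18,8,4,20) vs β=15 → FL=W FR=S RL=S RR=W
t=34: phase=(20,10,6,22) vs β=15 → FL=W FR=S RL=S RR=W
t=37: phase=(23,13,9,1) vs β=15 → FL=W FR=S RL=S RR=S


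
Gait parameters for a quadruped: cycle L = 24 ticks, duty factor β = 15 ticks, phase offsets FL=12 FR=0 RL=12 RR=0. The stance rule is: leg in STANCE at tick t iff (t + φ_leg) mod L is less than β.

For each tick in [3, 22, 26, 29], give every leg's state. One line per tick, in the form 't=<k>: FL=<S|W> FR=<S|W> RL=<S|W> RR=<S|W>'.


t=3: FL=W FR=S RL=W RR=S
t=22: FL=S FR=W RL=S RR=W
t=26: FL=S FR=S RL=S RR=S
t=29: FL=W FR=S RL=W RR=S

t=3: phase=(15,3,15,3) vs β=15 → FL=W FR=S RL=W RR=S
t=22: phase=(10,22,10,22) vs β=15 → FL=S FR=W RL=S RR=W
t=26: phase=(14,2,14,2) vs β=15 → FL=S FR=S RL=S RR=S
t=29: phase=(17,5,17,5) vs β=15 → FL=W FR=S RL=W RR=S


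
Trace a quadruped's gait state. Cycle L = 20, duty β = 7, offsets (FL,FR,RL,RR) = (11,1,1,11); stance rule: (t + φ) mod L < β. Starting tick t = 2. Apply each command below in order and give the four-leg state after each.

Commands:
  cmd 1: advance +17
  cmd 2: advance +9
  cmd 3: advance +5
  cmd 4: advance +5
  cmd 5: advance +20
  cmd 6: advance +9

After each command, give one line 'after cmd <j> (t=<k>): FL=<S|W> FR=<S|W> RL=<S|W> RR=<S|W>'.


after cmd 1 (t=19): FL=W FR=S RL=S RR=W
after cmd 2 (t=28): FL=W FR=W RL=W RR=W
after cmd 3 (t=33): FL=S FR=W RL=W RR=S
after cmd 4 (t=38): FL=W FR=W RL=W RR=W
after cmd 5 (t=58): FL=W FR=W RL=W RR=W
after cmd 6 (t=67): FL=W FR=W RL=W RR=W

start t=2: FL=W FR=S RL=S RR=W
cmd 1: advance +17 → t=19, phase=(10,0,0,10) → FL=W FR=S RL=S RR=W
cmd 2: advance +9 → t=28, phase=(19,9,9,19) → FL=W FR=W RL=W RR=W
cmd 3: advance +5 → t=33, phase=(4,14,14,4) → FL=S FR=W RL=W RR=S
cmd 4: advance +5 → t=38, phase=(9,19,19,9) → FL=W FR=W RL=W RR=W
cmd 5: advance +20 → t=58, phase=(9,19,19,9) → FL=W FR=W RL=W RR=W
cmd 6: advance +9 → t=67, phase=(18,8,8,18) → FL=W FR=W RL=W RR=W


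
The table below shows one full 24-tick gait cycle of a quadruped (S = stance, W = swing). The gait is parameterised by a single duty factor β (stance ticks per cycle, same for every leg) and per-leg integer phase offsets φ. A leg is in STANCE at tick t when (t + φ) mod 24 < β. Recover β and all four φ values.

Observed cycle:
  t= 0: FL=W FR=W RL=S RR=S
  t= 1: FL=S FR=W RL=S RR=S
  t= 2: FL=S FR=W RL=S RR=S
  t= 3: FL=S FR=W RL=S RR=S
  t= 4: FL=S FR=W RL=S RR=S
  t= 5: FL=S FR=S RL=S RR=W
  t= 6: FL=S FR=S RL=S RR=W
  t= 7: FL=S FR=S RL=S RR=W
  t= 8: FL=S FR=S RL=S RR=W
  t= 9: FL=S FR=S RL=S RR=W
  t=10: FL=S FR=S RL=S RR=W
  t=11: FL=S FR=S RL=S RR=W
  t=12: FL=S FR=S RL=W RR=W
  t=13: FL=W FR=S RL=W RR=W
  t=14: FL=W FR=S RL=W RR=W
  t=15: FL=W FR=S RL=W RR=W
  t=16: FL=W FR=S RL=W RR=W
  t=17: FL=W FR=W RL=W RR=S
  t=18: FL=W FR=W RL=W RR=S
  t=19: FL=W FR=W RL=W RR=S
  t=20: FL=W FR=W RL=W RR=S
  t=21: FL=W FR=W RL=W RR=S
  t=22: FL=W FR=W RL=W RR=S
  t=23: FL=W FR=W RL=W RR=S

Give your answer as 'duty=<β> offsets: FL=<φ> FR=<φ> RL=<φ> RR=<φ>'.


duty=12 offsets: FL=23 FR=19 RL=0 RR=7

duty β = stance ticks per leg = 12
FL: stance ticks = 12; W→S at t=1 → φ=23
FR: stance ticks = 12; W→S at t=5 → φ=19
RL: stance ticks = 12; W→S at t=0 → φ=0
RR: stance ticks = 12; W→S at t=17 → φ=7


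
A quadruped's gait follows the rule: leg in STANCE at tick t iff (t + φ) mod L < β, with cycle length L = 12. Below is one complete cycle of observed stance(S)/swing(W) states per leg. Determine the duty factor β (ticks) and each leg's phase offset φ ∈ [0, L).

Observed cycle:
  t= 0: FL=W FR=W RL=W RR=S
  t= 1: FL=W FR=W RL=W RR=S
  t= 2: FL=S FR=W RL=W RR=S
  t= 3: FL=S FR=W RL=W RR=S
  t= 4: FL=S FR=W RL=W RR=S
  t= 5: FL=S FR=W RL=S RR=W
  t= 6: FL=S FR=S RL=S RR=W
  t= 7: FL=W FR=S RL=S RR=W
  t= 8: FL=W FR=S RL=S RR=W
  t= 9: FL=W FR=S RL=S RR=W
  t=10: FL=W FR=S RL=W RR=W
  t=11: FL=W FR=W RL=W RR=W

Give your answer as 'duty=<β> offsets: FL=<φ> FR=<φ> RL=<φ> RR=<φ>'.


duty=5 offsets: FL=10 FR=6 RL=7 RR=0

duty β = stance ticks per leg = 5
FL: stance ticks = 5; W→S at t=2 → φ=10
FR: stance ticks = 5; W→S at t=6 → φ=6
RL: stance ticks = 5; W→S at t=5 → φ=7
RR: stance ticks = 5; W→S at t=0 → φ=0


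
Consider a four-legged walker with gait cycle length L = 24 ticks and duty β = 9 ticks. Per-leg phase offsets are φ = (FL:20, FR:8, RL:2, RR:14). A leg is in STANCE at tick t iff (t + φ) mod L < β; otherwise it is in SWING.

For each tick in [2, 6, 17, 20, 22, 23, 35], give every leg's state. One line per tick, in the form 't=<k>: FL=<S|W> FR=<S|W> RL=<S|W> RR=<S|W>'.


t=2: phase=(22,10,4,16) vs β=9 → FL=W FR=W RL=S RR=W
t=6: phase=(2,14,8,20) vs β=9 → FL=S FR=W RL=S RR=W
t=17: phase=(13,1,19,7) vs β=9 → FL=W FR=S RL=W RR=S
t=20: phase=(16,4,22,10) vs β=9 → FL=W FR=S RL=W RR=W
t=22: phase=(18,6,0,12) vs β=9 → FL=W FR=S RL=S RR=W
t=23: phase=(19,7,1,13) vs β=9 → FL=W FR=S RL=S RR=W
t=35: phase=(7,19,13,1) vs β=9 → FL=S FR=W RL=W RR=S

t=2: FL=W FR=W RL=S RR=W
t=6: FL=S FR=W RL=S RR=W
t=17: FL=W FR=S RL=W RR=S
t=20: FL=W FR=S RL=W RR=W
t=22: FL=W FR=S RL=S RR=W
t=23: FL=W FR=S RL=S RR=W
t=35: FL=S FR=W RL=W RR=S


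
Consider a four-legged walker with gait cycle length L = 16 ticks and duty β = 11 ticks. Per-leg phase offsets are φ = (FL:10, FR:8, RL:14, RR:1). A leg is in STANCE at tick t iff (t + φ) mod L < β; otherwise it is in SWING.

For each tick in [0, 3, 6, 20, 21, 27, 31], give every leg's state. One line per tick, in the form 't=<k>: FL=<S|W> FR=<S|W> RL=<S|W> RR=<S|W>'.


t=0: phase=(10,8,14,1) vs β=11 → FL=S FR=S RL=W RR=S
t=3: phase=(13,11,1,4) vs β=11 → FL=W FR=W RL=S RR=S
t=6: phase=(0,14,4,7) vs β=11 → FL=S FR=W RL=S RR=S
t=20: phase=(14,12,2,5) vs β=11 → FL=W FR=W RL=S RR=S
t=21: phase=(15,13,3,6) vs β=11 → FL=W FR=W RL=S RR=S
t=27: phase=(5,3,9,12) vs β=11 → FL=S FR=S RL=S RR=W
t=31: phase=(9,7,13,0) vs β=11 → FL=S FR=S RL=W RR=S

t=0: FL=S FR=S RL=W RR=S
t=3: FL=W FR=W RL=S RR=S
t=6: FL=S FR=W RL=S RR=S
t=20: FL=W FR=W RL=S RR=S
t=21: FL=W FR=W RL=S RR=S
t=27: FL=S FR=S RL=S RR=W
t=31: FL=S FR=S RL=W RR=S


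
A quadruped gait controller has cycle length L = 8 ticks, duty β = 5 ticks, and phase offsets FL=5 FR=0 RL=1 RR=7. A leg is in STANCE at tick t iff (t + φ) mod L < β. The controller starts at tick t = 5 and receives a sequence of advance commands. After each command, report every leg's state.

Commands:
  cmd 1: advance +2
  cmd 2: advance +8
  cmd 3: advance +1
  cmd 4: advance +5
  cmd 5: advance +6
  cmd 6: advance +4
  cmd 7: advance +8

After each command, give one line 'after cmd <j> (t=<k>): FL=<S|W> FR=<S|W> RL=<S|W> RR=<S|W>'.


start t=5: FL=S FR=W RL=W RR=S
cmd 1: advance +2 → t=7, phase=(4,7,0,6) → FL=S FR=W RL=S RR=W
cmd 2: advance +8 → t=15, phase=(4,7,0,6) → FL=S FR=W RL=S RR=W
cmd 3: advance +1 → t=16, phase=(5,0,1,7) → FL=W FR=S RL=S RR=W
cmd 4: advance +5 → t=21, phase=(2,5,6,4) → FL=S FR=W RL=W RR=S
cmd 5: advance +6 → t=27, phase=(0,3,4,2) → FL=S FR=S RL=S RR=S
cmd 6: advance +4 → t=31, phase=(4,7,0,6) → FL=S FR=W RL=S RR=W
cmd 7: advance +8 → t=39, phase=(4,7,0,6) → FL=S FR=W RL=S RR=W

after cmd 1 (t=7): FL=S FR=W RL=S RR=W
after cmd 2 (t=15): FL=S FR=W RL=S RR=W
after cmd 3 (t=16): FL=W FR=S RL=S RR=W
after cmd 4 (t=21): FL=S FR=W RL=W RR=S
after cmd 5 (t=27): FL=S FR=S RL=S RR=S
after cmd 6 (t=31): FL=S FR=W RL=S RR=W
after cmd 7 (t=39): FL=S FR=W RL=S RR=W


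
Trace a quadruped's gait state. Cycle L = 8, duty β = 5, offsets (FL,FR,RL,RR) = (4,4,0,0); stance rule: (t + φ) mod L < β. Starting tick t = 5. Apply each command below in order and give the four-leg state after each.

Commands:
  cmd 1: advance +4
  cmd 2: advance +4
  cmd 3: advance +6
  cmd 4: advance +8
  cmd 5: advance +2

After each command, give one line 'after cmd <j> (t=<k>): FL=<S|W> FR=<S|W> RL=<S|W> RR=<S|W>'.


after cmd 1 (t=9): FL=W FR=W RL=S RR=S
after cmd 2 (t=13): FL=S FR=S RL=W RR=W
after cmd 3 (t=19): FL=W FR=W RL=S RR=S
after cmd 4 (t=27): FL=W FR=W RL=S RR=S
after cmd 5 (t=29): FL=S FR=S RL=W RR=W

start t=5: FL=S FR=S RL=W RR=W
cmd 1: advance +4 → t=9, phase=(5,5,1,1) → FL=W FR=W RL=S RR=S
cmd 2: advance +4 → t=13, phase=(1,1,5,5) → FL=S FR=S RL=W RR=W
cmd 3: advance +6 → t=19, phase=(7,7,3,3) → FL=W FR=W RL=S RR=S
cmd 4: advance +8 → t=27, phase=(7,7,3,3) → FL=W FR=W RL=S RR=S
cmd 5: advance +2 → t=29, phase=(1,1,5,5) → FL=S FR=S RL=W RR=W


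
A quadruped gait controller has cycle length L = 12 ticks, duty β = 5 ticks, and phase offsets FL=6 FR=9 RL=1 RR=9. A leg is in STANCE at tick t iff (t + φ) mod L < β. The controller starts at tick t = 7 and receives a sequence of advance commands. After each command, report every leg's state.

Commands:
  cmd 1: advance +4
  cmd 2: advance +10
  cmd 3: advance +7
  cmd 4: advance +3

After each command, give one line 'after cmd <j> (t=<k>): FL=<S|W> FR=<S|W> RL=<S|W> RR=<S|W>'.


after cmd 1 (t=11): FL=W FR=W RL=S RR=W
after cmd 2 (t=21): FL=S FR=W RL=W RR=W
after cmd 3 (t=28): FL=W FR=S RL=W RR=S
after cmd 4 (t=31): FL=S FR=S RL=W RR=S

start t=7: FL=S FR=S RL=W RR=S
cmd 1: advance +4 → t=11, phase=(5,8,0,8) → FL=W FR=W RL=S RR=W
cmd 2: advance +10 → t=21, phase=(3,6,10,6) → FL=S FR=W RL=W RR=W
cmd 3: advance +7 → t=28, phase=(10,1,5,1) → FL=W FR=S RL=W RR=S
cmd 4: advance +3 → t=31, phase=(1,4,8,4) → FL=S FR=S RL=W RR=S


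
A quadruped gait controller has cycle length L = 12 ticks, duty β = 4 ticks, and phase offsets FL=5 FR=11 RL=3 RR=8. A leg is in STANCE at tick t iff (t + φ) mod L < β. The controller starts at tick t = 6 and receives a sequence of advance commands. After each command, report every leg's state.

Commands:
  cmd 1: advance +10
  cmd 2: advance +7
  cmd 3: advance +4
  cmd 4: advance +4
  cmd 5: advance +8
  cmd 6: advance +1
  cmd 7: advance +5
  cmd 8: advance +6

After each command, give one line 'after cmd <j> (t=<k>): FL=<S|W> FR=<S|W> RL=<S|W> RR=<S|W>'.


start t=6: FL=W FR=W RL=W RR=S
cmd 1: advance +10 → t=16, phase=(9,3,7,0) → FL=W FR=S RL=W RR=S
cmd 2: advance +7 → t=23, phase=(4,10,2,7) → FL=W FR=W RL=S RR=W
cmd 3: advance +4 → t=27, phase=(8,2,6,11) → FL=W FR=S RL=W RR=W
cmd 4: advance +4 → t=31, phase=(0,6,10,3) → FL=S FR=W RL=W RR=S
cmd 5: advance +8 → t=39, phase=(8,2,6,11) → FL=W FR=S RL=W RR=W
cmd 6: advance +1 → t=40, phase=(9,3,7,0) → FL=W FR=S RL=W RR=S
cmd 7: advance +5 → t=45, phase=(2,8,0,5) → FL=S FR=W RL=S RR=W
cmd 8: advance +6 → t=51, phase=(8,2,6,11) → FL=W FR=S RL=W RR=W

after cmd 1 (t=16): FL=W FR=S RL=W RR=S
after cmd 2 (t=23): FL=W FR=W RL=S RR=W
after cmd 3 (t=27): FL=W FR=S RL=W RR=W
after cmd 4 (t=31): FL=S FR=W RL=W RR=S
after cmd 5 (t=39): FL=W FR=S RL=W RR=W
after cmd 6 (t=40): FL=W FR=S RL=W RR=S
after cmd 7 (t=45): FL=S FR=W RL=S RR=W
after cmd 8 (t=51): FL=W FR=S RL=W RR=W


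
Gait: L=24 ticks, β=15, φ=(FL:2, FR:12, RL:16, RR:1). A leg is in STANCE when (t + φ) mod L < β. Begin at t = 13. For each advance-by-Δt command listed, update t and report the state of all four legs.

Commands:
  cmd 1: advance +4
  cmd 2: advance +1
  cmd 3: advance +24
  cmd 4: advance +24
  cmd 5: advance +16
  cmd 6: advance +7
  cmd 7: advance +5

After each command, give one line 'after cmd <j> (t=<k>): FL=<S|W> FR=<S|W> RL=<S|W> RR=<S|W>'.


start t=13: FL=W FR=S RL=S RR=S
cmd 1: advance +4 → t=17, phase=(19,5,9,18) → FL=W FR=S RL=S RR=W
cmd 2: advance +1 → t=18, phase=(20,6,10,19) → FL=W FR=S RL=S RR=W
cmd 3: advance +24 → t=42, phase=(20,6,10,19) → FL=W FR=S RL=S RR=W
cmd 4: advance +24 → t=66, phase=(20,6,10,19) → FL=W FR=S RL=S RR=W
cmd 5: advance +16 → t=82, phase=(12,22,2,11) → FL=S FR=W RL=S RR=S
cmd 6: advance +7 → t=89, phase=(19,5,9,18) → FL=W FR=S RL=S RR=W
cmd 7: advance +5 → t=94, phase=(0,10,14,23) → FL=S FR=S RL=S RR=W

after cmd 1 (t=17): FL=W FR=S RL=S RR=W
after cmd 2 (t=18): FL=W FR=S RL=S RR=W
after cmd 3 (t=42): FL=W FR=S RL=S RR=W
after cmd 4 (t=66): FL=W FR=S RL=S RR=W
after cmd 5 (t=82): FL=S FR=W RL=S RR=S
after cmd 6 (t=89): FL=W FR=S RL=S RR=W
after cmd 7 (t=94): FL=S FR=S RL=S RR=W


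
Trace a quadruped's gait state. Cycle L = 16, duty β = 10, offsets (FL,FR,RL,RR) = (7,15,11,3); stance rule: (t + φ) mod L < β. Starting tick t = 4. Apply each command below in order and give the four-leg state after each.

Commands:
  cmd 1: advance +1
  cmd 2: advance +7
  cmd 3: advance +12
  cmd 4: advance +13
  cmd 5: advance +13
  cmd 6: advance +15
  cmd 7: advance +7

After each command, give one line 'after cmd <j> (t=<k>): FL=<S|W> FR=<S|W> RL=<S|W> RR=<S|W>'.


after cmd 1 (t=5): FL=W FR=S RL=S RR=S
after cmd 2 (t=12): FL=S FR=W RL=S RR=W
after cmd 3 (t=24): FL=W FR=S RL=S RR=W
after cmd 4 (t=37): FL=W FR=S RL=S RR=S
after cmd 5 (t=50): FL=S FR=S RL=W RR=S
after cmd 6 (t=65): FL=S FR=S RL=W RR=S
after cmd 7 (t=72): FL=W FR=S RL=S RR=W

start t=4: FL=W FR=S RL=W RR=S
cmd 1: advance +1 → t=5, phase=(12,4,0,8) → FL=W FR=S RL=S RR=S
cmd 2: advance +7 → t=12, phase=(3,11,7,15) → FL=S FR=W RL=S RR=W
cmd 3: advance +12 → t=24, phase=(15,7,3,11) → FL=W FR=S RL=S RR=W
cmd 4: advance +13 → t=37, phase=(12,4,0,8) → FL=W FR=S RL=S RR=S
cmd 5: advance +13 → t=50, phase=(9,1,13,5) → FL=S FR=S RL=W RR=S
cmd 6: advance +15 → t=65, phase=(8,0,12,4) → FL=S FR=S RL=W RR=S
cmd 7: advance +7 → t=72, phase=(15,7,3,11) → FL=W FR=S RL=S RR=W


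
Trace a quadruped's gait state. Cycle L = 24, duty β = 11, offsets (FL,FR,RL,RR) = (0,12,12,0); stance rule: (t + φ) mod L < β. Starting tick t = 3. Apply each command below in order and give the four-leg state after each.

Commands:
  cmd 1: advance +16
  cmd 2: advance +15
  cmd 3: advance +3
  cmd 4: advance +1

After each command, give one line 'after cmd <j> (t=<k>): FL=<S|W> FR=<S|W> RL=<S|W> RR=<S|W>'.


start t=3: FL=S FR=W RL=W RR=S
cmd 1: advance +16 → t=19, phase=(19,7,7,19) → FL=W FR=S RL=S RR=W
cmd 2: advance +15 → t=34, phase=(10,22,22,10) → FL=S FR=W RL=W RR=S
cmd 3: advance +3 → t=37, phase=(13,1,1,13) → FL=W FR=S RL=S RR=W
cmd 4: advance +1 → t=38, phase=(14,2,2,14) → FL=W FR=S RL=S RR=W

after cmd 1 (t=19): FL=W FR=S RL=S RR=W
after cmd 2 (t=34): FL=S FR=W RL=W RR=S
after cmd 3 (t=37): FL=W FR=S RL=S RR=W
after cmd 4 (t=38): FL=W FR=S RL=S RR=W


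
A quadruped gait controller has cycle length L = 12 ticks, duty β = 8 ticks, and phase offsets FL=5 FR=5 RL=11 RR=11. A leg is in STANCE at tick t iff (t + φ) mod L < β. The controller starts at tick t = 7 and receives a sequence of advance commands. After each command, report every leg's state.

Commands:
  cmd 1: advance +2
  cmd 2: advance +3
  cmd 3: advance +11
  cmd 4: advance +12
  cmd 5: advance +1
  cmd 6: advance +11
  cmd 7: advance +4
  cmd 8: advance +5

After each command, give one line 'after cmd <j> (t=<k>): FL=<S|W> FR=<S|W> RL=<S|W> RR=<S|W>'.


start t=7: FL=S FR=S RL=S RR=S
cmd 1: advance +2 → t=9, phase=(2,2,8,8) → FL=S FR=S RL=W RR=W
cmd 2: advance +3 → t=12, phase=(5,5,11,11) → FL=S FR=S RL=W RR=W
cmd 3: advance +11 → t=23, phase=(4,4,10,10) → FL=S FR=S RL=W RR=W
cmd 4: advance +12 → t=35, phase=(4,4,10,10) → FL=S FR=S RL=W RR=W
cmd 5: advance +1 → t=36, phase=(5,5,11,11) → FL=S FR=S RL=W RR=W
cmd 6: advance +11 → t=47, phase=(4,4,10,10) → FL=S FR=S RL=W RR=W
cmd 7: advance +4 → t=51, phase=(8,8,2,2) → FL=W FR=W RL=S RR=S
cmd 8: advance +5 → t=56, phase=(1,1,7,7) → FL=S FR=S RL=S RR=S

after cmd 1 (t=9): FL=S FR=S RL=W RR=W
after cmd 2 (t=12): FL=S FR=S RL=W RR=W
after cmd 3 (t=23): FL=S FR=S RL=W RR=W
after cmd 4 (t=35): FL=S FR=S RL=W RR=W
after cmd 5 (t=36): FL=S FR=S RL=W RR=W
after cmd 6 (t=47): FL=S FR=S RL=W RR=W
after cmd 7 (t=51): FL=W FR=W RL=S RR=S
after cmd 8 (t=56): FL=S FR=S RL=S RR=S


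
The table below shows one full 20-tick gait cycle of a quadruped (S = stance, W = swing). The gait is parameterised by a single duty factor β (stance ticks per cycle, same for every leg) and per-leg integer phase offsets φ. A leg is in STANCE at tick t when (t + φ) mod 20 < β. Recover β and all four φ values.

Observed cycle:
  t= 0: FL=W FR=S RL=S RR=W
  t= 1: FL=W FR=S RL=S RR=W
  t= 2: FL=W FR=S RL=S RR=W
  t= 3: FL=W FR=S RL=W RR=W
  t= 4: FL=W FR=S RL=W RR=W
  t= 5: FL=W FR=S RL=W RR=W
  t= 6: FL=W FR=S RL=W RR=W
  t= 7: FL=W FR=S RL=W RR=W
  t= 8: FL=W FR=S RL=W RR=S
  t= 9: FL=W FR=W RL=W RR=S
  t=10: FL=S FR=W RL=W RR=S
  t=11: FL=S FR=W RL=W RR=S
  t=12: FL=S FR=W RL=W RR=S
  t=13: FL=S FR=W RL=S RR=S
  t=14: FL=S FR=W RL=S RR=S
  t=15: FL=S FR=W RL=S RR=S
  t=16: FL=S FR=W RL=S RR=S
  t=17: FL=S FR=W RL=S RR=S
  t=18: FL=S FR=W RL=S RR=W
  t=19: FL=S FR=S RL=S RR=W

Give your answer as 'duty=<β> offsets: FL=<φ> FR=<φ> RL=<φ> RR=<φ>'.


duty β = stance ticks per leg = 10
FL: stance ticks = 10; W→S at t=10 → φ=10
FR: stance ticks = 10; W→S at t=19 → φ=1
RL: stance ticks = 10; W→S at t=13 → φ=7
RR: stance ticks = 10; W→S at t=8 → φ=12

duty=10 offsets: FL=10 FR=1 RL=7 RR=12


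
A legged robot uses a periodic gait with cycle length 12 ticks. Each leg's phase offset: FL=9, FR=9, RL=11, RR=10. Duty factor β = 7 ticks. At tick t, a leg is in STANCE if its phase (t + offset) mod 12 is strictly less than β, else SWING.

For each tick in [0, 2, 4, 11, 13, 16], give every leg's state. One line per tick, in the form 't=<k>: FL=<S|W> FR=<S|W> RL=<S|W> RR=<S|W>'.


t=0: phase=(9,9,11,10) vs β=7 → FL=W FR=W RL=W RR=W
t=2: phase=(11,11,1,0) vs β=7 → FL=W FR=W RL=S RR=S
t=4: phase=(1,1,3,2) vs β=7 → FL=S FR=S RL=S RR=S
t=11: phase=(8,8,10,9) vs β=7 → FL=W FR=W RL=W RR=W
t=13: phase=(10,10,0,11) vs β=7 → FL=W FR=W RL=S RR=W
t=16: phase=(1,1,3,2) vs β=7 → FL=S FR=S RL=S RR=S

t=0: FL=W FR=W RL=W RR=W
t=2: FL=W FR=W RL=S RR=S
t=4: FL=S FR=S RL=S RR=S
t=11: FL=W FR=W RL=W RR=W
t=13: FL=W FR=W RL=S RR=W
t=16: FL=S FR=S RL=S RR=S


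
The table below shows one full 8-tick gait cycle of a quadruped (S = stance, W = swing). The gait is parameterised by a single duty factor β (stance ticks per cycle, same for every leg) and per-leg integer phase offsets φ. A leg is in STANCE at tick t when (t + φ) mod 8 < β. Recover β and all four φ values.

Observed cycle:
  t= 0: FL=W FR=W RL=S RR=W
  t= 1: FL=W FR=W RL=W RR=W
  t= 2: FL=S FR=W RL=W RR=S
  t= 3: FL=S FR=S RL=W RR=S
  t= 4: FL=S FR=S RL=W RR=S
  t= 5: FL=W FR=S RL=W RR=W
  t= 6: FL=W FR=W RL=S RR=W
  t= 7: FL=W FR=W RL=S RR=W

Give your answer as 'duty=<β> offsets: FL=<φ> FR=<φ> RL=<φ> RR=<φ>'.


duty β = stance ticks per leg = 3
FL: stance ticks = 3; W→S at t=2 → φ=6
FR: stance ticks = 3; W→S at t=3 → φ=5
RL: stance ticks = 3; W→S at t=6 → φ=2
RR: stance ticks = 3; W→S at t=2 → φ=6

duty=3 offsets: FL=6 FR=5 RL=2 RR=6


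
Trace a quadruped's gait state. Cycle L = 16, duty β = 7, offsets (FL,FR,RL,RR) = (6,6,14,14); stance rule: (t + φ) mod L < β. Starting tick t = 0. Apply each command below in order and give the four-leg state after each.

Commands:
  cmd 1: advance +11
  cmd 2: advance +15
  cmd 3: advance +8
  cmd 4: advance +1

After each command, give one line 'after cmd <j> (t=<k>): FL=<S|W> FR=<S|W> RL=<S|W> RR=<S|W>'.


after cmd 1 (t=11): FL=S FR=S RL=W RR=W
after cmd 2 (t=26): FL=S FR=S RL=W RR=W
after cmd 3 (t=34): FL=W FR=W RL=S RR=S
after cmd 4 (t=35): FL=W FR=W RL=S RR=S

start t=0: FL=S FR=S RL=W RR=W
cmd 1: advance +11 → t=11, phase=(1,1,9,9) → FL=S FR=S RL=W RR=W
cmd 2: advance +15 → t=26, phase=(0,0,8,8) → FL=S FR=S RL=W RR=W
cmd 3: advance +8 → t=34, phase=(8,8,0,0) → FL=W FR=W RL=S RR=S
cmd 4: advance +1 → t=35, phase=(9,9,1,1) → FL=W FR=W RL=S RR=S


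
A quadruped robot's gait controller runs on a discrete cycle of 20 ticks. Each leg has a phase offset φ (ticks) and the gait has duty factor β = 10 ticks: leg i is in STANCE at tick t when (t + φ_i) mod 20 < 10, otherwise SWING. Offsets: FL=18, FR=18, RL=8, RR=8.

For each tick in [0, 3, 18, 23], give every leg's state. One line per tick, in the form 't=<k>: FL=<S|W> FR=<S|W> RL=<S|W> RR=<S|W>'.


t=0: phase=(18,18,8,8) vs β=10 → FL=W FR=W RL=S RR=S
t=3: phase=(1,1,11,11) vs β=10 → FL=S FR=S RL=W RR=W
t=18: phase=(16,16,6,6) vs β=10 → FL=W FR=W RL=S RR=S
t=23: phase=(1,1,11,11) vs β=10 → FL=S FR=S RL=W RR=W

t=0: FL=W FR=W RL=S RR=S
t=3: FL=S FR=S RL=W RR=W
t=18: FL=W FR=W RL=S RR=S
t=23: FL=S FR=S RL=W RR=W


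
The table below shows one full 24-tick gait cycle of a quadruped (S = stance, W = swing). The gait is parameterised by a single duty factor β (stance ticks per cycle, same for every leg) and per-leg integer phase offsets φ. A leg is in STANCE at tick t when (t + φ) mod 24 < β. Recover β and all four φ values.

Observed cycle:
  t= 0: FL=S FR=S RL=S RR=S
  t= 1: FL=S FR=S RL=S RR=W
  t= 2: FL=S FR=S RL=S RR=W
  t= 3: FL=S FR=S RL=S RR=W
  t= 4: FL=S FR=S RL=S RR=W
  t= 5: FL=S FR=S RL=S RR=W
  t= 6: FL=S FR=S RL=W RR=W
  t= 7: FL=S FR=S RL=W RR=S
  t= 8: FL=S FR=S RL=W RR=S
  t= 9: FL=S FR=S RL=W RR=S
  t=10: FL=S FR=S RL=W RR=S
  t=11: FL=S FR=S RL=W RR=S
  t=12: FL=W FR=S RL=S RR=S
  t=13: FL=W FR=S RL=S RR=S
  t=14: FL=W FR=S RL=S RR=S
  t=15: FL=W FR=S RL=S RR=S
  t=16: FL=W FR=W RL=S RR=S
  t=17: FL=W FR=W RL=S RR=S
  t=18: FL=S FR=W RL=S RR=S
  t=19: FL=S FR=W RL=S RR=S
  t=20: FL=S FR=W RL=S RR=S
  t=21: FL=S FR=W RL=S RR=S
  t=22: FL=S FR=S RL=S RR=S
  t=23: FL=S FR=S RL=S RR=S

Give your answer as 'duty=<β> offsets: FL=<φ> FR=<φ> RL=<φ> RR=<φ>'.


duty=18 offsets: FL=6 FR=2 RL=12 RR=17

duty β = stance ticks per leg = 18
FL: stance ticks = 18; W→S at t=18 → φ=6
FR: stance ticks = 18; W→S at t=22 → φ=2
RL: stance ticks = 18; W→S at t=12 → φ=12
RR: stance ticks = 18; W→S at t=7 → φ=17


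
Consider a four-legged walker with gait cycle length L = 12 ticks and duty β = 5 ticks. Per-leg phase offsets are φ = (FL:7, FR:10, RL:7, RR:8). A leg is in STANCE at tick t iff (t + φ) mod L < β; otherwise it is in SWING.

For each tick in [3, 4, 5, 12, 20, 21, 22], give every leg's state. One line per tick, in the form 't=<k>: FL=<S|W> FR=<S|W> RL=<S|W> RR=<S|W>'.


t=3: phase=(10,1,10,11) vs β=5 → FL=W FR=S RL=W RR=W
t=4: phase=(11,2,11,0) vs β=5 → FL=W FR=S RL=W RR=S
t=5: phase=(0,3,0,1) vs β=5 → FL=S FR=S RL=S RR=S
t=12: phase=(7,10,7,8) vs β=5 → FL=W FR=W RL=W RR=W
t=20: phase=(3,6,3,4) vs β=5 → FL=S FR=W RL=S RR=S
t=21: phase=(4,7,4,5) vs β=5 → FL=S FR=W RL=S RR=W
t=22: phase=(5,8,5,6) vs β=5 → FL=W FR=W RL=W RR=W

t=3: FL=W FR=S RL=W RR=W
t=4: FL=W FR=S RL=W RR=S
t=5: FL=S FR=S RL=S RR=S
t=12: FL=W FR=W RL=W RR=W
t=20: FL=S FR=W RL=S RR=S
t=21: FL=S FR=W RL=S RR=W
t=22: FL=W FR=W RL=W RR=W


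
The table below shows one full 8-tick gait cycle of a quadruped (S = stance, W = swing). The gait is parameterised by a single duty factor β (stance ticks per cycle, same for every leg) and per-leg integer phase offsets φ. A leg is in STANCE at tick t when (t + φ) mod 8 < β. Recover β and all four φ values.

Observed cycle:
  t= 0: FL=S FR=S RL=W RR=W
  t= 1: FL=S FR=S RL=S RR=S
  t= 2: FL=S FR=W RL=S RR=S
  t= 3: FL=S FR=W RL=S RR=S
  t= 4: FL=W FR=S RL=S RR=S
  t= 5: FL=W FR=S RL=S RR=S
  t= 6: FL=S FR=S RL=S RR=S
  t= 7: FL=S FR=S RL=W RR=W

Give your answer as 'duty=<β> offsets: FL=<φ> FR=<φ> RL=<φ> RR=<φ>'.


duty β = stance ticks per leg = 6
FL: stance ticks = 6; W→S at t=6 → φ=2
FR: stance ticks = 6; W→S at t=4 → φ=4
RL: stance ticks = 6; W→S at t=1 → φ=7
RR: stance ticks = 6; W→S at t=1 → φ=7

duty=6 offsets: FL=2 FR=4 RL=7 RR=7


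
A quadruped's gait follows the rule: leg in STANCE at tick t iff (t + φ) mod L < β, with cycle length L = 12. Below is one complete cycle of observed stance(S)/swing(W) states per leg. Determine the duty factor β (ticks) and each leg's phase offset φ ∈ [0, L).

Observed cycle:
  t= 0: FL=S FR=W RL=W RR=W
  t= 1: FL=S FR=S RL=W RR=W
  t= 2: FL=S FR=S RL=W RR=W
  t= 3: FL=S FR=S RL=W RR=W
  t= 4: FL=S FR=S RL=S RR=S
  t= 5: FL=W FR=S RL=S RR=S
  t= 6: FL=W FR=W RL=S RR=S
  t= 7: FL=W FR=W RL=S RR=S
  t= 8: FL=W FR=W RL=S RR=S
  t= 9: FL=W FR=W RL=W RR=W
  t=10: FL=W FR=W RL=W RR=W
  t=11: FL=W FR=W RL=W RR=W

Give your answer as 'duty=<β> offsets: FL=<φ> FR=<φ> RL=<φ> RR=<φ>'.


duty=5 offsets: FL=0 FR=11 RL=8 RR=8

duty β = stance ticks per leg = 5
FL: stance ticks = 5; W→S at t=0 → φ=0
FR: stance ticks = 5; W→S at t=1 → φ=11
RL: stance ticks = 5; W→S at t=4 → φ=8
RR: stance ticks = 5; W→S at t=4 → φ=8


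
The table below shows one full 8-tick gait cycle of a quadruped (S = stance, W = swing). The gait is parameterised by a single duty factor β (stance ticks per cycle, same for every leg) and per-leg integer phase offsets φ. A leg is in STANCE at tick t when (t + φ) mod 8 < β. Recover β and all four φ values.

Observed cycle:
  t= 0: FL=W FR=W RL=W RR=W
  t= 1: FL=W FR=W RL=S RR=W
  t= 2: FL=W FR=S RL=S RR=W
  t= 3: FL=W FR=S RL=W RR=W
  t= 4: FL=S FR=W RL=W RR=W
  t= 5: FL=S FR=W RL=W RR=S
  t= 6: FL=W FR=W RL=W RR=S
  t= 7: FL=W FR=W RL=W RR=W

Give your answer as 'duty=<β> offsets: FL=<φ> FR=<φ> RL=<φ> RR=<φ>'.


duty=2 offsets: FL=4 FR=6 RL=7 RR=3

duty β = stance ticks per leg = 2
FL: stance ticks = 2; W→S at t=4 → φ=4
FR: stance ticks = 2; W→S at t=2 → φ=6
RL: stance ticks = 2; W→S at t=1 → φ=7
RR: stance ticks = 2; W→S at t=5 → φ=3


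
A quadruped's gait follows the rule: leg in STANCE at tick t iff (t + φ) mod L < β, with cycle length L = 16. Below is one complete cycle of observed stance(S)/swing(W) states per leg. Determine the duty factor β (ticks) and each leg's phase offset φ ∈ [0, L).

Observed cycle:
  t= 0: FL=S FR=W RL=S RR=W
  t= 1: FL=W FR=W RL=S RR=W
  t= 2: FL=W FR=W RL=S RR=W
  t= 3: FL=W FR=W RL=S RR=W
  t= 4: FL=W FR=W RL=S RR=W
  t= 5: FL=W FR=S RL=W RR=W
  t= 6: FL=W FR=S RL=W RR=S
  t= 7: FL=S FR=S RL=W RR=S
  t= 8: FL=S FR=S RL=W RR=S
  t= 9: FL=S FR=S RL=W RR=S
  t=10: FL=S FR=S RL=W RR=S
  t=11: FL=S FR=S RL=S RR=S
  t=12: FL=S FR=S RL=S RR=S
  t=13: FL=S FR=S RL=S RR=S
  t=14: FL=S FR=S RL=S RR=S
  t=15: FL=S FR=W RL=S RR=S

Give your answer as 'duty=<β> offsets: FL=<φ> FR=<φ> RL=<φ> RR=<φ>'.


duty=10 offsets: FL=9 FR=11 RL=5 RR=10

duty β = stance ticks per leg = 10
FL: stance ticks = 10; W→S at t=7 → φ=9
FR: stance ticks = 10; W→S at t=5 → φ=11
RL: stance ticks = 10; W→S at t=11 → φ=5
RR: stance ticks = 10; W→S at t=6 → φ=10


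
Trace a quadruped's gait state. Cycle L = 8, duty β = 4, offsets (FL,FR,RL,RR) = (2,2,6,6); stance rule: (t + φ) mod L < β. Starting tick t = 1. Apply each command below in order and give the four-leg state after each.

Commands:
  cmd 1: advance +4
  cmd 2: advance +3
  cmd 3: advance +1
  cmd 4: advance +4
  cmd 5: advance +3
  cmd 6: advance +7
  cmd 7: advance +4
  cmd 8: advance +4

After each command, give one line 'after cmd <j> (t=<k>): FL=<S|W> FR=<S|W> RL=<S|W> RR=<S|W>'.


start t=1: FL=S FR=S RL=W RR=W
cmd 1: advance +4 → t=5, phase=(7,7,3,3) → FL=W FR=W RL=S RR=S
cmd 2: advance +3 → t=8, phase=(2,2,6,6) → FL=S FR=S RL=W RR=W
cmd 3: advance +1 → t=9, phase=(3,3,7,7) → FL=S FR=S RL=W RR=W
cmd 4: advance +4 → t=13, phase=(7,7,3,3) → FL=W FR=W RL=S RR=S
cmd 5: advance +3 → t=16, phase=(2,2,6,6) → FL=S FR=S RL=W RR=W
cmd 6: advance +7 → t=23, phase=(1,1,5,5) → FL=S FR=S RL=W RR=W
cmd 7: advance +4 → t=27, phase=(5,5,1,1) → FL=W FR=W RL=S RR=S
cmd 8: advance +4 → t=31, phase=(1,1,5,5) → FL=S FR=S RL=W RR=W

after cmd 1 (t=5): FL=W FR=W RL=S RR=S
after cmd 2 (t=8): FL=S FR=S RL=W RR=W
after cmd 3 (t=9): FL=S FR=S RL=W RR=W
after cmd 4 (t=13): FL=W FR=W RL=S RR=S
after cmd 5 (t=16): FL=S FR=S RL=W RR=W
after cmd 6 (t=23): FL=S FR=S RL=W RR=W
after cmd 7 (t=27): FL=W FR=W RL=S RR=S
after cmd 8 (t=31): FL=S FR=S RL=W RR=W
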